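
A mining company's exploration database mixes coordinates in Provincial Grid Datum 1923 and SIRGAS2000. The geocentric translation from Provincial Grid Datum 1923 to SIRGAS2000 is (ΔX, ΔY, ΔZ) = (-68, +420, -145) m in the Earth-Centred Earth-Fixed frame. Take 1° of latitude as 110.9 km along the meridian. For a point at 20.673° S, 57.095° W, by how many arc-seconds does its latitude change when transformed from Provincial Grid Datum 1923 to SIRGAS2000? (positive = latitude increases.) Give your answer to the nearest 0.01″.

sin φ = -0.353034, cos φ = 0.935610, sin λ = -0.839572, cos λ = 0.543248.
North component: ΔN = −sin φ cos λ·ΔX − sin φ sin λ·ΔY + cos φ·ΔZ = −(-0.353034)(0.543248)(-68) − (-0.353034)(-0.839572)(420) + (0.935610)(-145) = -273.19 m.
1° of latitude spans 110900 m, so Δφ = -273.19 / 110900 × 3600 = -8.868″.

Δφ = -8.87″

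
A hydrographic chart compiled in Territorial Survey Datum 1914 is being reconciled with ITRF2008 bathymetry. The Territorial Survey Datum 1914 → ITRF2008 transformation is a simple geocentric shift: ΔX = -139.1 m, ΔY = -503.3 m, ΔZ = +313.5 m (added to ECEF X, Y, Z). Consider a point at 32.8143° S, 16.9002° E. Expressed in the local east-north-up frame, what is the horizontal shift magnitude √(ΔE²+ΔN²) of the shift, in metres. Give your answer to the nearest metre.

The local east axis at (φ, λ) is (−sin λ, cos λ, 0), so ΔE = −sin(16.9002°)·(-139.1) + cos(16.9002°)·(-503.3) = -441.13 m.
The local north axis is (−sin φ cos λ, −sin φ sin λ, cos φ), giving ΔN = -72.125 − 79.289 + 263.475 = 112.06 m.
Horizontal magnitude = √(ΔE² + ΔN²) = √((-441.13)² + 112.06²) = 455.14 m.

455 m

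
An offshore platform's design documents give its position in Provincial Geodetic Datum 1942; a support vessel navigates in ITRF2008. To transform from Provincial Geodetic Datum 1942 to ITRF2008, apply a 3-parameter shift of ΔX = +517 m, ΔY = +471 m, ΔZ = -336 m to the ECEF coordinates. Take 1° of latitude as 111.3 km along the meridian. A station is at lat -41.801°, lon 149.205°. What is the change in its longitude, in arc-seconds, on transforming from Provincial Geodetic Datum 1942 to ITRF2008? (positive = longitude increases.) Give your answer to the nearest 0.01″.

sin φ = -0.666545, cos φ = 0.745464, sin λ = 0.511968, cos λ = -0.859005.
East component: ΔE = −sin λ·ΔX + cos λ·ΔY = −(0.511968)(517) + (-0.859005)(471) = -669.28 m.
1° of latitude spans 111300 m; at latitude φ, 1° of longitude spans that × cos φ = 82970.2 m, so Δλ = -669.28 / 82970.2 × 3600 = -29.039″.

Δλ = -29.04″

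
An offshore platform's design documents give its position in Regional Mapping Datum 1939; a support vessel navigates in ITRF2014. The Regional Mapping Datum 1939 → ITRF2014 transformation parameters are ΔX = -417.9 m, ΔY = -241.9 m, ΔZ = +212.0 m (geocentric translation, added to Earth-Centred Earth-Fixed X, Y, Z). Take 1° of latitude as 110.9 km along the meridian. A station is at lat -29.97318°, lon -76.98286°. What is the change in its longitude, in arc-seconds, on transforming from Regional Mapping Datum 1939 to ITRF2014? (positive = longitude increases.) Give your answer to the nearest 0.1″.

sin φ = -0.499595, cos φ = 0.866259, sin λ = -0.974303, cos λ = 0.225243.
East component: ΔE = −sin λ·ΔX + cos λ·ΔY = −(-0.974303)(-417.9) + (0.225243)(-241.9) = -461.65 m.
1° of latitude spans 110900 m; at latitude φ, 1° of longitude spans that × cos φ = 96068.2 m, so Δλ = -461.65 / 96068.2 × 3600 = -17.299″.

Δλ = -17.3″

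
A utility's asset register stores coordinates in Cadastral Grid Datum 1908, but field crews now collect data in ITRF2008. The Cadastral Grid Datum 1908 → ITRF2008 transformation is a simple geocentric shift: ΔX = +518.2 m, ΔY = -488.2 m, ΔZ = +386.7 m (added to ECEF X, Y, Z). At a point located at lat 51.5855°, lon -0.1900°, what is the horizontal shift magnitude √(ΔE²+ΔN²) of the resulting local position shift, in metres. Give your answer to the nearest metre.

514 m

The local east axis at (φ, λ) is (−sin λ, cos λ, 0), so ΔE = −sin(-0.1900°)·518.2 + cos(-0.1900°)·(-488.2) = -486.48 m.
The local north axis is (−sin φ cos λ, −sin φ sin λ, cos φ), giving ΔN = -406.026 − 1.268 + 240.275 = -167.02 m.
Horizontal magnitude = √(ΔE² + ΔN²) = √((-486.48)² + (-167.02)²) = 514.35 m.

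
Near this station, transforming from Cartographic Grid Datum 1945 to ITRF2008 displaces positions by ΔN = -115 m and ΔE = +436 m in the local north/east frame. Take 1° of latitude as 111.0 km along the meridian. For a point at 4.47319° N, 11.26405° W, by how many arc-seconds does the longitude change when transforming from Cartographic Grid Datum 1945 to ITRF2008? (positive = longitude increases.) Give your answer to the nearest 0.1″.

Δλ = 14.2″

At latitude 4.47319°, cos φ = 0.996954.
1° of longitude at this latitude = 111.0 × cos φ = 110.66 km, so Δλ = 436.0 / 110661.9 = 0.0039399° = 14.184″.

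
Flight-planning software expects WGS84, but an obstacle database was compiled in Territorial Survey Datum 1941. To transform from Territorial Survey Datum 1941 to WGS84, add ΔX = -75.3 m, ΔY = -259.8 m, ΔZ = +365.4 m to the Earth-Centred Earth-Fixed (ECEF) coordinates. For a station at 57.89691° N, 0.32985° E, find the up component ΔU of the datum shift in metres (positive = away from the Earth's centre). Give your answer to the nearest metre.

The local up (radial) axis is (cos φ cos λ, cos φ sin λ, sin φ), giving ΔU = -40.017 − 0.795 + 309.528 = 268.72 m.

ΔU = 269 m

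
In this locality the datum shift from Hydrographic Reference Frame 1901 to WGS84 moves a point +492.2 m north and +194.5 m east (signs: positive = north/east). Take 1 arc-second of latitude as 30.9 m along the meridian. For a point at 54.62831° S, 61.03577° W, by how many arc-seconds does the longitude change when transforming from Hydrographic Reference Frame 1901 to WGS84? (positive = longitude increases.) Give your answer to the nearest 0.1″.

Δλ = 10.9″

At latitude -54.62831°, cos φ = 0.578878.
1″ of longitude at this latitude = 30.90 × cos φ = 17.8873 m, so Δλ = 194.5 / 17.8873 = 10.874″.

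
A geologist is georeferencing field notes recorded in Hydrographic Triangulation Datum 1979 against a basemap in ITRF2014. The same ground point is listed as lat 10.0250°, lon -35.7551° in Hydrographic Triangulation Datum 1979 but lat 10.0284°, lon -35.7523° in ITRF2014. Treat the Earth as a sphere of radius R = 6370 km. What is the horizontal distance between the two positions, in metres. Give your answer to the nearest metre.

Δφ = 10.0284° − 10.0250° = +0.0034°; Δλ = -35.7523° − -35.7551° = +0.0028°.
1° along a meridian = πR/180 = 111177 m.
ΔN = Δφ × 111177 = 378.0 m; ΔE = Δλ × 111177 × cos(10.0250°) = +0.0028 × 111177 × 0.984732 = 306.5 m.
Distance = √(ΔE² + ΔN²) = √(306.5² + 378.0²) = 486.7 m.

487 m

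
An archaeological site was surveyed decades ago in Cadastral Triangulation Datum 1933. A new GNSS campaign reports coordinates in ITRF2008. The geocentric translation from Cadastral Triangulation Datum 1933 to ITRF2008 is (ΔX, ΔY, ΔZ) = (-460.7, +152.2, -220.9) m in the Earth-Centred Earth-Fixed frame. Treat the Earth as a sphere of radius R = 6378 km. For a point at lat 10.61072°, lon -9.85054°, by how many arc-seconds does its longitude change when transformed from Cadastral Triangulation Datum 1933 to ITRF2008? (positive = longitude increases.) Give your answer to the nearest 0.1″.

Δλ = 2.3″

sin φ = 0.184135, cos φ = 0.982901, sin λ = -0.171079, cos λ = 0.985257.
East component: ΔE = −sin λ·ΔX + cos λ·ΔY = −(-0.171079)(-460.7) + (0.985257)(152.2) = 71.14 m.
1° of latitude spans πR/180 = 111317 m; at latitude φ, 1° of longitude spans that × cos φ = 109413.7 m, so Δλ = 71.14 / 109413.7 × 3600 = 2.341″.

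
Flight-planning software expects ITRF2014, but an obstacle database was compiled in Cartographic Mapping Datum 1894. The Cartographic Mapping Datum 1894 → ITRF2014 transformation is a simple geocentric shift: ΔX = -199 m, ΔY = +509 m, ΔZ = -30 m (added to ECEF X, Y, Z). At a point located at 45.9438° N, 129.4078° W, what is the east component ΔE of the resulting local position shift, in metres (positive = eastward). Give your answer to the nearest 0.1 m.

The local east axis at (φ, λ) is (−sin λ, cos λ, 0), so ΔE = −sin(-129.4078°)·(-199) + cos(-129.4078°)·509 = -476.89 m.

ΔE = -476.9 m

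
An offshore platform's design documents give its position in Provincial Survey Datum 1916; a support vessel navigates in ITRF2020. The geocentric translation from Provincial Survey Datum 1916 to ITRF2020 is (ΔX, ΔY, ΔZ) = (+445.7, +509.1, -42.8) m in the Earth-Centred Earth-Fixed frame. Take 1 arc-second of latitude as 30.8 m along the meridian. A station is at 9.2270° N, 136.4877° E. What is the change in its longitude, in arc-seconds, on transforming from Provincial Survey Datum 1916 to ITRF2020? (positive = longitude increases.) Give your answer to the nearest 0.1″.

Δλ = -22.2″

sin φ = 0.160346, cos φ = 0.987061, sin λ = 0.688510, cos λ = -0.725227.
East component: ΔE = −sin λ·ΔX + cos λ·ΔY = −(0.688510)(445.7) + (-0.725227)(509.1) = -676.08 m.
1° of latitude spans 3600 × 30.80 = 110880 m; at latitude φ, 1° of longitude spans that × cos φ = 109445.3 m, so Δλ = -676.08 / 109445.3 × 3600 = -22.238″.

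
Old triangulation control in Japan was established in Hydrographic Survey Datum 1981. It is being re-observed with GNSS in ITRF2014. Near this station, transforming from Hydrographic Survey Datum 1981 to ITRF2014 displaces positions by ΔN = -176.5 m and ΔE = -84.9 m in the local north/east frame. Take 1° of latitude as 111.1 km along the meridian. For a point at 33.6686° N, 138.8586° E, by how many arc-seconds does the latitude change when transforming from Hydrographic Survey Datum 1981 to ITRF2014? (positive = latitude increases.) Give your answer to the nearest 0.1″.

1° of latitude = 111.1 km, so Δφ = -176.5 / 111100 = -0.0015887° = -5.719″.

Δφ = -5.7″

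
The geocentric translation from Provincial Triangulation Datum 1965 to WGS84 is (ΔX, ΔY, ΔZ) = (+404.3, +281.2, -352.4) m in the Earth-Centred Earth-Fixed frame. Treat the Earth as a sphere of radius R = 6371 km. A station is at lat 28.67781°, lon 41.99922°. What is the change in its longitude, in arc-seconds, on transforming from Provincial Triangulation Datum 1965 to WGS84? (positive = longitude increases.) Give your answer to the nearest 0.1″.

sin φ = 0.479884, cos φ = 0.877332, sin λ = 0.669120, cos λ = 0.743154.
East component: ΔE = −sin λ·ΔX + cos λ·ΔY = −(0.669120)(404.3) + (0.743154)(281.2) = -61.55 m.
1° of latitude spans πR/180 = 111195 m; at latitude φ, 1° of longitude spans that × cos φ = 97554.9 m, so Δλ = -61.55 / 97554.9 × 3600 = -2.271″.

Δλ = -2.3″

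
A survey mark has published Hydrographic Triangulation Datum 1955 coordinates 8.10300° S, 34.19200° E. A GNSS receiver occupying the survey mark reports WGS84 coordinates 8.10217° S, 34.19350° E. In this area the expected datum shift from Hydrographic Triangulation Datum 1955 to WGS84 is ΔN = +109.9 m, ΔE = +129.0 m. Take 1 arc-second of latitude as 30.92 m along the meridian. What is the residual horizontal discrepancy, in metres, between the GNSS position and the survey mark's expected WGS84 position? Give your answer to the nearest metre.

Observed coordinate differences: Δφ = +0.00083°, Δλ = +0.00150°.
Converting to metres (1° lat = 111312 m, cos φ = 0.990016): observed ΔN = 92.4 m, observed ΔE = 165.3 m.
Subtracting the expected shift leaves a residual of 92.4 − (109.9) = -17.5 m north and 165.3 − (129.0) = 36.3 m east.
Residual distance = √((-17.5)² + 36.3²) = 40.3 m.

40 m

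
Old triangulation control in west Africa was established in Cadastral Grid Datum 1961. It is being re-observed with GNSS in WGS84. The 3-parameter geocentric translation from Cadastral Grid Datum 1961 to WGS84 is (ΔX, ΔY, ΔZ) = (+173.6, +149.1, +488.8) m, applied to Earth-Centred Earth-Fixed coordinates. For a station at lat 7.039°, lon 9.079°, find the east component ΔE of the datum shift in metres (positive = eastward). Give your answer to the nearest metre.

The local east axis at (φ, λ) is (−sin λ, cos λ, 0), so ΔE = −sin(9.079°)·173.6 + cos(9.079°)·149.1 = 119.84 m.

ΔE = 120 m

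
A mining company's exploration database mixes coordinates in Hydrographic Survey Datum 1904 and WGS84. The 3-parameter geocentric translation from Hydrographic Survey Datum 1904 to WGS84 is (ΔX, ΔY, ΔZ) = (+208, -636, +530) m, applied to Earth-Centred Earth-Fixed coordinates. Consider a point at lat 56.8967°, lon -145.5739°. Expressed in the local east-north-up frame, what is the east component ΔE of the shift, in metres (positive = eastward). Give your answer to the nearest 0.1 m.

ΔE = 642.2 m

At φ = 56.8967°, λ = -145.5739°: sin φ = 0.837687, cos φ = 0.546150, sin λ = -0.565343, cos λ = -0.824856.
ΔE = −sin λ·ΔX + cos λ·ΔY = −(-0.565343)·(208) + (-0.824856)·(-636) = 642.20 m.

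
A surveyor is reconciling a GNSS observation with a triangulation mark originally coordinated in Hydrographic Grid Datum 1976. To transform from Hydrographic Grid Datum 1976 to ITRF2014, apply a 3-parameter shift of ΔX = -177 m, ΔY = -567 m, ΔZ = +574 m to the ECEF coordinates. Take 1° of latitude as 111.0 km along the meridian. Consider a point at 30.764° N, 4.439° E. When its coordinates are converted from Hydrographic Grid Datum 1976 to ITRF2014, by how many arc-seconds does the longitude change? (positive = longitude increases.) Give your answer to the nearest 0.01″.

sin φ = 0.511503, cos φ = 0.859281, sin λ = 0.077398, cos λ = 0.997000.
East component: ΔE = −sin λ·ΔX + cos λ·ΔY = −(0.077398)(-177) + (0.997000)(-567) = -551.60 m.
1° of latitude spans 111000 m; at latitude φ, 1° of longitude spans that × cos φ = 95380.2 m, so Δλ = -551.60 / 95380.2 × 3600 = -20.819″.

Δλ = -20.82″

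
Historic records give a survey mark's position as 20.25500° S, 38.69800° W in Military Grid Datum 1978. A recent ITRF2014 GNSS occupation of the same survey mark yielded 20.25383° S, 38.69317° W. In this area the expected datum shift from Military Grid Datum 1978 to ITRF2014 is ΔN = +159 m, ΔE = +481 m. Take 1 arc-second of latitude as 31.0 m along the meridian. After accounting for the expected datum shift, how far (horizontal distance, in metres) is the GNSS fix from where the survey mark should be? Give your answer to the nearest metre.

38 m

Observed coordinate differences: Δφ = +0.00117°, Δλ = +0.00483°.
Converting to metres (1° lat = 111600 m, cos φ = 0.938161): observed ΔN = 130.6 m, observed ΔE = 505.7 m.
Subtracting the expected shift leaves a residual of 130.6 − (159) = -28.4 m north and 505.7 − (481) = 24.7 m east.
Residual distance = √((-28.4)² + 24.7²) = 37.7 m.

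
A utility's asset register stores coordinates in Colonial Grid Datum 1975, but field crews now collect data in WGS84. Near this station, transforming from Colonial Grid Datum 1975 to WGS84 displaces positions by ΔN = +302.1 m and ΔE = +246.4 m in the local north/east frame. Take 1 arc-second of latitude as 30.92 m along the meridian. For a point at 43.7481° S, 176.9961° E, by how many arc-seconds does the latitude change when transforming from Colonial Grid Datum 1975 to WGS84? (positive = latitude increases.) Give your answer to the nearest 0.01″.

1″ of latitude = 30.92 m, so Δφ = 302.1 / 30.92 = 9.770″.

Δφ = 9.77″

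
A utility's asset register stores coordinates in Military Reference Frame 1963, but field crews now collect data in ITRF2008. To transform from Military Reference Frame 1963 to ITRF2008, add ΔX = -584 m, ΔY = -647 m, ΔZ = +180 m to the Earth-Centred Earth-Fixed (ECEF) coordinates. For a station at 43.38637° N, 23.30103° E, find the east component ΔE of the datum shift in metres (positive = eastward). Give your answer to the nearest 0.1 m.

ΔE = -363.2 m

The local east axis at (φ, λ) is (−sin λ, cos λ, 0), so ΔE = −sin(23.30103°)·(-584) + cos(23.30103°)·(-647) = -363.22 m.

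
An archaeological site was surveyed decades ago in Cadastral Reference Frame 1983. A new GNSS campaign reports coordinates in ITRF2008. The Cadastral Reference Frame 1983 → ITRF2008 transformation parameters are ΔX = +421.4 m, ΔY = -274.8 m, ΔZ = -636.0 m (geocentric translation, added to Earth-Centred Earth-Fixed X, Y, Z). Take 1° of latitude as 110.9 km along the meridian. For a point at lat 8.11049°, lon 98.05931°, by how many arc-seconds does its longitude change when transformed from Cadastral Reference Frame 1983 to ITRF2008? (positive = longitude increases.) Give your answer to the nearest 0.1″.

sin φ = 0.141082, cos φ = 0.989998, sin λ = 0.990123, cos λ = -0.140198.
East component: ΔE = −sin λ·ΔX + cos λ·ΔY = −(0.990123)(421.4) + (-0.140198)(-274.8) = -378.71 m.
1° of latitude spans 110900 m; at latitude φ, 1° of longitude spans that × cos φ = 109790.8 m, so Δλ = -378.71 / 109790.8 × 3600 = -12.418″.

Δλ = -12.4″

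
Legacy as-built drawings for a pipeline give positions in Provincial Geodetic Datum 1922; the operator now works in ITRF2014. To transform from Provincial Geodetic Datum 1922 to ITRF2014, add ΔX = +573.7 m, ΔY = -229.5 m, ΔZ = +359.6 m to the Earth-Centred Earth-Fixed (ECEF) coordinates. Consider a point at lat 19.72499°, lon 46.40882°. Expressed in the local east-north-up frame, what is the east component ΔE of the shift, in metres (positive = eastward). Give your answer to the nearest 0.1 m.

The local east axis at (φ, λ) is (−sin λ, cos λ, 0), so ΔE = −sin(46.40882°)·573.7 + cos(46.40882°)·(-229.5) = -573.76 m.

ΔE = -573.8 m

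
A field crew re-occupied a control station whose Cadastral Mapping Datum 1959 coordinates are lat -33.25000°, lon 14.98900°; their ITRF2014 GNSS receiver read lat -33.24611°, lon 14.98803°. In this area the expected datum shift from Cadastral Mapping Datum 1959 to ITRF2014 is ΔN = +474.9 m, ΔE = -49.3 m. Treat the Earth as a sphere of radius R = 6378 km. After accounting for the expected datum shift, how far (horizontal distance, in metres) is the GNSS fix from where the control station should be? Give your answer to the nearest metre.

Observed coordinate differences: Δφ = +0.00389°, Δλ = -0.00097°.
Converting to metres (1° lat = 111317 m, cos φ = 0.836286): observed ΔN = 433.0 m, observed ΔE = -90.3 m.
Subtracting the expected shift leaves a residual of 433.0 − (474.9) = -41.9 m north and -90.3 − (-49.3) = -41.0 m east.
Residual distance = √((-41.9)² + (-41.0)²) = 58.6 m.

59 m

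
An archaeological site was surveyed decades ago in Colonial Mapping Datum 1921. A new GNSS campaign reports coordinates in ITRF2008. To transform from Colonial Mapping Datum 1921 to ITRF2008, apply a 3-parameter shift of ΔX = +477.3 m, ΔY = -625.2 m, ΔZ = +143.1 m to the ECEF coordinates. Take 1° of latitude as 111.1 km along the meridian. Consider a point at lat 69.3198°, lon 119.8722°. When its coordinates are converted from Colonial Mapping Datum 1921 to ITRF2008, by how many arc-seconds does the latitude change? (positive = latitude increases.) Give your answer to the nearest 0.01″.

Δφ = 25.28″

sin φ = 0.935566, cos φ = 0.353152, sin λ = 0.867139, cos λ = -0.498067.
North component: ΔN = −sin φ cos λ·ΔX − sin φ sin λ·ΔY + cos φ·ΔZ = −(0.935566)(-0.498067)(477.3) − (0.935566)(0.867139)(-625.2) + (0.353152)(143.1) = 780.15 m.
1° of latitude spans 111100 m, so Δφ = 780.15 / 111100 × 3600 = 25.279″.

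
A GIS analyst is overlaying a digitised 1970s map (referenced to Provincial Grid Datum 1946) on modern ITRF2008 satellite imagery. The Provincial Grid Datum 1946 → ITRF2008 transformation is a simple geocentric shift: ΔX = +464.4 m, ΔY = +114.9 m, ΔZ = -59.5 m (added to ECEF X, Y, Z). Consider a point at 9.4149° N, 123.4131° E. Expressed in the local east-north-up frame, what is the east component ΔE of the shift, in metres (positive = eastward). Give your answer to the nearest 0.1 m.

At φ = 9.4149°, λ = 123.4131°: sin φ = 0.163583, cos φ = 0.986530, sin λ = 0.834722, cos λ = -0.550672.
ΔE = −sin λ·ΔX + cos λ·ΔY = −(0.834722)·(464.4) + (-0.550672)·(114.9) = -450.92 m.

ΔE = -450.9 m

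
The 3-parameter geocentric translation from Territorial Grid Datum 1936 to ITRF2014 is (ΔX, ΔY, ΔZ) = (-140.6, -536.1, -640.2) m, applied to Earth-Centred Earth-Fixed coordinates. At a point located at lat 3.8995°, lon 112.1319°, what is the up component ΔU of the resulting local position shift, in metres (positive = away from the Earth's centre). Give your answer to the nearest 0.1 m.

ΔU = -486.1 m

The local up (radial) axis is (cos φ cos λ, cos φ sin λ, sin φ), giving ΔU = 52.847 − 495.450 − 43.538 = -486.14 m.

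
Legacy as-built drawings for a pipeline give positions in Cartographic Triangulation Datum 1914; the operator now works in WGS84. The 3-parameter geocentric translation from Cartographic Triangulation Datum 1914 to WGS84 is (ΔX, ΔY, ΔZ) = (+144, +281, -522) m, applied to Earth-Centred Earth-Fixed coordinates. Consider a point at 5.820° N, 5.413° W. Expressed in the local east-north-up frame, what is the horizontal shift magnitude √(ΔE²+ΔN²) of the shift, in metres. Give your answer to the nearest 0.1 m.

606.8 m

The local east axis at (φ, λ) is (−sin λ, cos λ, 0), so ΔE = −sin(-5.413°)·144 + cos(-5.413°)·281 = 293.33 m.
The local north axis is (−sin φ cos λ, −sin φ sin λ, cos φ), giving ΔN = -14.537 + 2.688 − 519.309 = -531.16 m.
Horizontal magnitude = √(ΔE² + ΔN²) = √(293.33² + (-531.16)²) = 606.77 m.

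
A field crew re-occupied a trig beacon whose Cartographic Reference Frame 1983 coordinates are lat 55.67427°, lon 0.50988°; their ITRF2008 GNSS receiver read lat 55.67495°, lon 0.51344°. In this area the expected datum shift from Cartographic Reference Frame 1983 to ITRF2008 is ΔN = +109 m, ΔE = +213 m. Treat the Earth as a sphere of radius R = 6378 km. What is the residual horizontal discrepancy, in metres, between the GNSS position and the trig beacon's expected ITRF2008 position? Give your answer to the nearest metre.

35 m

Observed coordinate differences: Δφ = +0.00068°, Δλ = +0.00356°.
Converting to metres (1° lat = 111317 m, cos φ = 0.563897): observed ΔN = 75.7 m, observed ΔE = 223.5 m.
Subtracting the expected shift leaves a residual of 75.7 − (109) = -33.3 m north and 223.5 − (213) = 10.5 m east.
Residual distance = √((-33.3)² + 10.5²) = 34.9 m.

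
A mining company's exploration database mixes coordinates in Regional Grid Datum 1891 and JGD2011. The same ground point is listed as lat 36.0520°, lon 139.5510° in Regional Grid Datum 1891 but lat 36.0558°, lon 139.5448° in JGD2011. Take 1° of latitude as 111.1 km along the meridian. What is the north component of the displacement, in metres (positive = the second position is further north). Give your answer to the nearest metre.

ΔN = 422 m

Δφ = 36.0558° − 36.0520° = +0.0038°; Δλ = 139.5448° − 139.5510° = -0.0062°.
ΔN = Δφ × 111100 = 422.2 m; ΔE = Δλ × 111100 × cos(36.0520°) = -0.0062 × 111100 × 0.808483 = -556.9 m.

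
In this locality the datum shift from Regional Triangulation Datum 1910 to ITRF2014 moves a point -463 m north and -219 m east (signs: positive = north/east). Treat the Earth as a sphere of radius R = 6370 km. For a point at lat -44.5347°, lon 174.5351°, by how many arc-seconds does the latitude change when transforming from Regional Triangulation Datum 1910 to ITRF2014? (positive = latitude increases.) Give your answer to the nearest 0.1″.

Δφ = -15.0″

On a sphere of radius R, 1 rad of latitude = R, so Δφ = ΔN / R = -463.0 / 6370000 = -7.2684e-05 rad = -14.992″.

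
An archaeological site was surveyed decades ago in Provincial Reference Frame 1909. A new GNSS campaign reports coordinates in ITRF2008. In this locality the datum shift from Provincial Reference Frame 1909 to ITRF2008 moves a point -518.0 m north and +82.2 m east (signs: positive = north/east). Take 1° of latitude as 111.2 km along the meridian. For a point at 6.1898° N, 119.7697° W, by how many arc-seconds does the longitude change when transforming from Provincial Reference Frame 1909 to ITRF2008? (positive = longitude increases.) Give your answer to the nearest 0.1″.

Δλ = 2.7″

At latitude 6.1898°, cos φ = 0.994170.
1° of longitude at this latitude = 111.2 × cos φ = 110.55 km, so Δλ = 82.2 / 110551.7 = 0.0007435° = 2.677″.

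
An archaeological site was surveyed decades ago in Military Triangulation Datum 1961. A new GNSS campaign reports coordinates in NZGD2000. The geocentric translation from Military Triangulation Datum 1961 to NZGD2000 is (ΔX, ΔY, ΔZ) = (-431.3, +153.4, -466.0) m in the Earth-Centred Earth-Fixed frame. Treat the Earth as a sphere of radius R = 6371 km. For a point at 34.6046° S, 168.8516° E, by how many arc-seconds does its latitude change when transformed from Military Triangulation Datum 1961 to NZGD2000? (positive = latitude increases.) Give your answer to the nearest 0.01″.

Δφ = -4.09″

sin φ = -0.567910, cos φ = 0.823091, sin λ = 0.193351, cos λ = -0.981130.
North component: ΔN = −sin φ cos λ·ΔX − sin φ sin λ·ΔY + cos φ·ΔZ = −(-0.567910)(-0.981130)(-431.3) − (-0.567910)(0.193351)(153.4) + (0.823091)(-466.0) = -126.40 m.
1° of latitude spans πR/180 = 111195 m, so Δφ = -126.40 / 111195 × 3600 = -4.092″.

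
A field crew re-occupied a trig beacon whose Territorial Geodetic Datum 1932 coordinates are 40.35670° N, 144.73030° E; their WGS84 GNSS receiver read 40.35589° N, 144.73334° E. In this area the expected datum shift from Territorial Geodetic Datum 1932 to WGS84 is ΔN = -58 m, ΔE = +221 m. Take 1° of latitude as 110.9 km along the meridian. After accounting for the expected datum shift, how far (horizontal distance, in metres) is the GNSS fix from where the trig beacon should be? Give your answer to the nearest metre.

Observed coordinate differences: Δφ = -0.00081°, Δλ = +0.00304°.
Converting to metres (1° lat = 110900 m, cos φ = 0.762028): observed ΔN = -89.8 m, observed ΔE = 256.9 m.
Subtracting the expected shift leaves a residual of -89.8 − (-58) = -31.8 m north and 256.9 − (221) = 35.9 m east.
Residual distance = √((-31.8)² + 35.9²) = 48.0 m.

48 m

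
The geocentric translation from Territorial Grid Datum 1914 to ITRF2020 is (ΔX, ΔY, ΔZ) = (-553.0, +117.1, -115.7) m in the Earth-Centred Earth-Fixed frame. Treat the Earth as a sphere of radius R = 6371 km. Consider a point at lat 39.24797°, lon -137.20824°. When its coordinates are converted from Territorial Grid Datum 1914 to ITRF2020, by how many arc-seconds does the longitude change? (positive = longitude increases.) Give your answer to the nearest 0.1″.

Δλ = -19.3″

sin φ = 0.632678, cos φ = 0.774415, sin λ = -0.679336, cos λ = -0.733828.
East component: ΔE = −sin λ·ΔX + cos λ·ΔY = −(-0.679336)(-553.0) + (-0.733828)(117.1) = -461.60 m.
1° of latitude spans πR/180 = 111195 m; at latitude φ, 1° of longitude spans that × cos φ = 86111.0 m, so Δλ = -461.60 / 86111.0 × 3600 = -19.298″.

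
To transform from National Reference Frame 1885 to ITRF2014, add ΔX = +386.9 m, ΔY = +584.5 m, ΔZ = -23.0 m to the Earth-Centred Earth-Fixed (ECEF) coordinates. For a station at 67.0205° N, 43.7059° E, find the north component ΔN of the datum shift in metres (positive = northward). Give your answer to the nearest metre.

The local north axis is (−sin φ cos λ, −sin φ sin λ, cos φ), giving ΔN = -257.494 − 371.815 − 8.979 = -638.29 m.

ΔN = -638 m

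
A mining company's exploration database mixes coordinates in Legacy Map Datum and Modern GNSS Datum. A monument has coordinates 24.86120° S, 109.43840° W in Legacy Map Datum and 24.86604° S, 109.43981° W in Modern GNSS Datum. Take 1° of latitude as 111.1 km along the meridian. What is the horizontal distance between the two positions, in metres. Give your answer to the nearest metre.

556 m

Δφ = -24.86604° − -24.86120° = -0.00484°; Δλ = -109.43981° − -109.43840° = -0.00141°.
ΔN = Δφ × 111100 = -537.7 m; ΔE = Δλ × 111100 × cos(-24.86120°) = -0.00141 × 111100 × 0.907329 = -142.1 m.
Distance = √(ΔE² + ΔN²) = √((-142.1)² + (-537.7)²) = 556.2 m.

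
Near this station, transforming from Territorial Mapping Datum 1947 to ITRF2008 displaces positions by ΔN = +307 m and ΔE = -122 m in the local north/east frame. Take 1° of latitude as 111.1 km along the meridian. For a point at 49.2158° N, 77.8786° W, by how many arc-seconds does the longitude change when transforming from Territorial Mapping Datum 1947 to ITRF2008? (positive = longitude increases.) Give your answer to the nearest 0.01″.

At latitude 49.2158°, cos φ = 0.653212.
1° of longitude at this latitude = 111.1 × cos φ = 72.57 km, so Δλ = -122.0 / 72571.8 = -0.0016811° = -6.052″.

Δλ = -6.05″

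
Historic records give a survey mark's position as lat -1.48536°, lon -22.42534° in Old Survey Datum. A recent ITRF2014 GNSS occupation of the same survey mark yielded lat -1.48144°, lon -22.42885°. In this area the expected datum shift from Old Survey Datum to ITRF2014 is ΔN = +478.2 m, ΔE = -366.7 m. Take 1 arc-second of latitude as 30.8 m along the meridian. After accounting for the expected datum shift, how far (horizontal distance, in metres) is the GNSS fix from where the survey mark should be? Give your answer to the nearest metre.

Observed coordinate differences: Δφ = +0.00392°, Δλ = -0.00351°.
Converting to metres (1° lat = 110880 m, cos φ = 0.999664): observed ΔN = 434.6 m, observed ΔE = -389.1 m.
Subtracting the expected shift leaves a residual of 434.6 − (478.2) = -43.6 m north and -389.1 − (-366.7) = -22.4 m east.
Residual distance = √((-43.6)² + (-22.4)²) = 49.0 m.

49 m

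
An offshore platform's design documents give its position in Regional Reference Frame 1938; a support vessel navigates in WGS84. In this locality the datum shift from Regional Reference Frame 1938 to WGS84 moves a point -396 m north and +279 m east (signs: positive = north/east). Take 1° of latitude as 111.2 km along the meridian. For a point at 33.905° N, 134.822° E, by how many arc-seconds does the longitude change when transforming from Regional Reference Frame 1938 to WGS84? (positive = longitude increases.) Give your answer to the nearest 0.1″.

Δλ = 10.9″

At latitude 33.905°, cos φ = 0.829964.
1° of longitude at this latitude = 111.2 × cos φ = 92.29 km, so Δλ = 279.0 / 92292.0 = 0.0030230° = 10.883″.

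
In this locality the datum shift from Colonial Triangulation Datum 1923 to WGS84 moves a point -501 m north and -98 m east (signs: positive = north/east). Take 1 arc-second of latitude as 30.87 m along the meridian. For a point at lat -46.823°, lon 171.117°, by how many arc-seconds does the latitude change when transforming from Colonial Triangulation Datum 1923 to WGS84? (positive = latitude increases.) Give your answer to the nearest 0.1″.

1″ of latitude = 30.87 m, so Δφ = -501.0 / 30.87 = -16.229″.

Δφ = -16.2″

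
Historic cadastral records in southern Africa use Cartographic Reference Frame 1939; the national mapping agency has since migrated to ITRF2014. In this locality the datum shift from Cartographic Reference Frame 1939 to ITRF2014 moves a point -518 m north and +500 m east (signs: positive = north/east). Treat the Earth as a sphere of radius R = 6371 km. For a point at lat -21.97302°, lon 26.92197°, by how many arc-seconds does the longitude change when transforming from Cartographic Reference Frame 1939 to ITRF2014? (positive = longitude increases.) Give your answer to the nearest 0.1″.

At latitude -21.97302°, cos φ = 0.927360.
One radian of longitude at latitude φ spans R cos φ, so Δλ = ΔE / (R cos φ) = 500.0 / (6371000 × 0.927360) = 8.4628e-05 rad = 17.456″.

Δλ = 17.5″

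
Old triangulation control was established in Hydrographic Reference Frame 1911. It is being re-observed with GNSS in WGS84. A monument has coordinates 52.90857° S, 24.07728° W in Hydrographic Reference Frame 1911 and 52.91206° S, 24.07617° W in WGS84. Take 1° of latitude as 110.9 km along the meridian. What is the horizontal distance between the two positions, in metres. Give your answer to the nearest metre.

394 m

Δφ = -52.91206° − -52.90857° = -0.00349°; Δλ = -24.07617° − -24.07728° = +0.00111°.
ΔN = Δφ × 110900 = -387.0 m; ΔE = Δλ × 110900 × cos(-52.90857°) = +0.00111 × 110900 × 0.603089 = 74.2 m.
Distance = √(ΔE² + ΔN²) = √(74.2² + (-387.0)²) = 394.1 m.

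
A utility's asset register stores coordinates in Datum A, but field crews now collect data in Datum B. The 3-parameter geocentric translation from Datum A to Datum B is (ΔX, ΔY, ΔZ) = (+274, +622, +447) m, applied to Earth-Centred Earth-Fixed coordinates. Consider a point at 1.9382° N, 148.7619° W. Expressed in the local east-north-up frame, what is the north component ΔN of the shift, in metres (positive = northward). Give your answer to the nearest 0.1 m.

At φ = 1.9382°, λ = -148.7619°: sin φ = 0.033822, cos φ = 0.999428, sin λ = -0.518596, cos λ = -0.855020.
ΔN = −sin φ cos λ·ΔX − sin φ sin λ·ΔY + cos φ·ΔZ = −(0.033822)(-0.855020)(274) − (0.033822)(-0.518596)(622) + (0.999428)(447) = 465.58 m.

ΔN = 465.6 m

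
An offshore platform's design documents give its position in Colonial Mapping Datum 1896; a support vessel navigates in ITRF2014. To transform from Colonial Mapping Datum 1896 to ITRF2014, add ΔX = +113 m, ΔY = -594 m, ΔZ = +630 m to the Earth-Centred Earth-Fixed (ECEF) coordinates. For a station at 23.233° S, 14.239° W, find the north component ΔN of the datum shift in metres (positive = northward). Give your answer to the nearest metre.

ΔN = 680 m

At φ = -23.233°, λ = -14.239°: sin φ = -0.394471, cos φ = 0.918908, sin λ = -0.245967, cos λ = 0.969278.
ΔN = −sin φ cos λ·ΔX − sin φ sin λ·ΔY + cos φ·ΔZ = −(-0.394471)(0.969278)(113) − (-0.394471)(-0.245967)(-594) + (0.918908)(630) = 679.75 m.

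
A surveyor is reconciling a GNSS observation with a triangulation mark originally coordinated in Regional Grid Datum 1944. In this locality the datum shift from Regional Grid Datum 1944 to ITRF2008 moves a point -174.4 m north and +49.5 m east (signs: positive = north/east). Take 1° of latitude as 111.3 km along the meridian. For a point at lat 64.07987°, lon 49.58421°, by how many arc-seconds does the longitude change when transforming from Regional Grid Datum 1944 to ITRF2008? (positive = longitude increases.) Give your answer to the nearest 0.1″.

Δλ = 3.7″

At latitude 64.07987°, cos φ = 0.437118.
1° of longitude at this latitude = 111.3 × cos φ = 48.65 km, so Δλ = 49.5 / 48651.2 = 0.0010174° = 3.663″.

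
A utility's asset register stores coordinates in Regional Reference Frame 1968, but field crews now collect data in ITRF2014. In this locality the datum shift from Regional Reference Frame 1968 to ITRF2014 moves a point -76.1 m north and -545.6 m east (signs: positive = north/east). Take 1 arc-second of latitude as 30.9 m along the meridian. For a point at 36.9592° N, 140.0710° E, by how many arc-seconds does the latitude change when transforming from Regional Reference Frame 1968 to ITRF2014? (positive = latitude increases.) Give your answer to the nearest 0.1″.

1″ of latitude = 30.90 m, so Δφ = -76.1 / 30.90 = -2.463″.

Δφ = -2.5″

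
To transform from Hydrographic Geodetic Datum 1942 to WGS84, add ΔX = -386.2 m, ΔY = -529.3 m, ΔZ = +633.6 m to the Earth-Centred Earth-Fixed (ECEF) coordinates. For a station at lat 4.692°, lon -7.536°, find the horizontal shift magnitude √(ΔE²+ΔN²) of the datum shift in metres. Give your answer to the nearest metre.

873 m

At φ = 4.692°, λ = -7.536°: sin φ = 0.081799, cos φ = 0.996649, sin λ = -0.131149, cos λ = 0.991363.
ΔE = −sin λ·ΔX + cos λ·ΔY = −(-0.131149)·(-386.2) + (0.991363)·(-529.3) = -575.38 m.
ΔN = −sin φ cos λ·ΔX − sin φ sin λ·ΔY + cos φ·ΔZ = −(0.081799)(0.991363)(-386.2) − (0.081799)(-0.131149)(-529.3) + (0.996649)(633.6) = 657.12 m.
Horizontal magnitude = √(ΔE² + ΔN²) = √((-575.38)² + 657.12²) = 873.42 m.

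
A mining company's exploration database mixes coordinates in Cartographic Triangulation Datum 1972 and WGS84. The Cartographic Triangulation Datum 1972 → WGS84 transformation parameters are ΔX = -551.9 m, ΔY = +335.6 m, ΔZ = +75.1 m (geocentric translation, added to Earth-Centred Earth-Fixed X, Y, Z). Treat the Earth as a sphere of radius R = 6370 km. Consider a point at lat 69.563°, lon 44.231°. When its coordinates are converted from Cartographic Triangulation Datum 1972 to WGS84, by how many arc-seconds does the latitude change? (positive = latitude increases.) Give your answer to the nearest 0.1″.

Δφ = 5.7″

sin φ = 0.937057, cos φ = 0.349177, sin λ = 0.697553, cos λ = 0.716533.
North component: ΔN = −sin φ cos λ·ΔX − sin φ sin λ·ΔY + cos φ·ΔZ = −(0.937057)(0.716533)(-551.9) − (0.937057)(0.697553)(335.6) + (0.349177)(75.1) = 177.42 m.
1° of latitude spans πR/180 = 111177 m, so Δφ = 177.42 / 111177 × 3600 = 5.745″.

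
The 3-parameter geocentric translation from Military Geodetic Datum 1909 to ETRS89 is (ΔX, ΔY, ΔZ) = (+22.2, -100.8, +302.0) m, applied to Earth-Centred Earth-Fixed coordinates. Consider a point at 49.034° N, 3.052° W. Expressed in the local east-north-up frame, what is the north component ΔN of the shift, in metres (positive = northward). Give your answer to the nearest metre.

ΔN = 177 m

At φ = 49.034°, λ = -3.052°: sin φ = 0.755099, cos φ = 0.655611, sin λ = -0.053242, cos λ = 0.998582.
ΔN = −sin φ cos λ·ΔX − sin φ sin λ·ΔY + cos φ·ΔZ = −(0.755099)(0.998582)(22.2) − (0.755099)(-0.053242)(-100.8) + (0.655611)(302.0) = 177.20 m.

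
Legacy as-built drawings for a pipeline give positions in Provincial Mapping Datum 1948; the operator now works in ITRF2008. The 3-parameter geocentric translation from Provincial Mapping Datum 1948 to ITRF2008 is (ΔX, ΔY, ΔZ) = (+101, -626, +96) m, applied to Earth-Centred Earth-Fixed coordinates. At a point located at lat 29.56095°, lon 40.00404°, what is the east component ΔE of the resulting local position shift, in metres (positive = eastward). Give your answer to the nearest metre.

ΔE = -544 m

The local east axis at (φ, λ) is (−sin λ, cos λ, 0), so ΔE = −sin(40.00404°)·101 + cos(40.00404°)·(-626) = -544.44 m.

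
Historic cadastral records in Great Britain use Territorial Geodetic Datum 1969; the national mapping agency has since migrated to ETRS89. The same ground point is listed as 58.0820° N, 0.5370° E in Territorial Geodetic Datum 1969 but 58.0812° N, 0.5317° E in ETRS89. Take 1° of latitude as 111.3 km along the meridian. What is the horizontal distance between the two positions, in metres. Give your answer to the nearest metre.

324 m

Δφ = 58.0812° − 58.0820° = -0.0008°; Δλ = 0.5317° − 0.5370° = -0.0053°.
ΔN = Δφ × 111300 = -89.0 m; ΔE = Δλ × 111300 × cos(58.0820°) = -0.0053 × 111300 × 0.528705 = -311.9 m.
Distance = √(ΔE² + ΔN²) = √((-311.9)² + (-89.0)²) = 324.3 m.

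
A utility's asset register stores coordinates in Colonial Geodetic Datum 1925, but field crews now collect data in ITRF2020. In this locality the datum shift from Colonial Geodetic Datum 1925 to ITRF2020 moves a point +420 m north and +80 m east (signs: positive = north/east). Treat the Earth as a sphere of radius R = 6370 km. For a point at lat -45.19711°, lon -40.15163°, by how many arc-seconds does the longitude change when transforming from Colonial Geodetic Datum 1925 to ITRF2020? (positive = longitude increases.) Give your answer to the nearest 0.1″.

Δλ = 3.7″

At latitude -45.19711°, cos φ = 0.704670.
One radian of longitude at latitude φ spans R cos φ, so Δλ = ΔE / (R cos φ) = 80.0 / (6370000 × 0.704670) = 1.7822e-05 rad = 3.676″.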